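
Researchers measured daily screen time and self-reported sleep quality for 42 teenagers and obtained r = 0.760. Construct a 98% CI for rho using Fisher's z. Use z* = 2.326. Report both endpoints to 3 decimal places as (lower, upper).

(0.554, 0.878)

Fisher z: z_r = atanh(r) = ½·ln((1+0.760)/(1−0.760)) = 0.996215
SE(z) = 1/√(n−3) = 1/√39 = 0.160128
98% ⇒ z* = 2.326; margin = 2.326·0.160128 = 0.372458
CI on z-scale: (0.623757, 1.368673)
Back-transform: tanh(0.623757) = 0.553738, tanh(1.368673) = 0.878389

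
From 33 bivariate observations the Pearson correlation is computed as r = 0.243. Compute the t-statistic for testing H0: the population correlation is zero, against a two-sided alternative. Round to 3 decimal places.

t = r·√(n−2) / √(1−r²) with r = 0.243, n = 33
  = 0.243·√31 / √(1 − 0.059049)
  = 0.243·5.567764 / 0.970026
  = 1.352967 / 0.970026 = 1.395

1.395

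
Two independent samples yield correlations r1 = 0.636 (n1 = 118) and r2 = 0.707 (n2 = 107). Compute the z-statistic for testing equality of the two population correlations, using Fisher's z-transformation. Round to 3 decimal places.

-0.959

Fisher z-transforms: z1 = atanh(0.636) = 0.751428, z2 = atanh(0.707) = 0.881160; difference d = -0.129732
Var(d) = 1/115 + 1/104 = 0.0086957 + 0.0096154 = 0.0183111
z = d/√Var(d) = -0.129732 / √0.0183111 = -0.129732 / 0.135319 = -0.959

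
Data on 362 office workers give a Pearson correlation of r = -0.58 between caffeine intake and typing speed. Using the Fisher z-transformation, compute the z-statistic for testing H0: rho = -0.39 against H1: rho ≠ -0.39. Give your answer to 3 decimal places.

-4.749

z_r = atanh(-0.58) = -0.662463,  z_0 = atanh(-0.39) = -0.411800
SE = 1/√(n−3) = 1/√359 = 0.052778
z = (z_r − z_0)/SE = (-0.662463 − (-0.411800)) / 0.052778 = -0.250663 / 0.052778 = -4.749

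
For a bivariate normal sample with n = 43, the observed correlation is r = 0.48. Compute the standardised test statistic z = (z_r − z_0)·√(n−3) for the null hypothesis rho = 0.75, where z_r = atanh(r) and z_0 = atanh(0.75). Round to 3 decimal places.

-2.846

z_r = atanh(0.48) = 0.522984,  z_0 = atanh(0.75) = 0.972955
SE = 1/√(n−3) = 1/√40 = 0.158114
z = (z_r − z_0)/SE = (0.522984 − 0.972955) / 0.158114 = -0.449971 / 0.158114 = -2.846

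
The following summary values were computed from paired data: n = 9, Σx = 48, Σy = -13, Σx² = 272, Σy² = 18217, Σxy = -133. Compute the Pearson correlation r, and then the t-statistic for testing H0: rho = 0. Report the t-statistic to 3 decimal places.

-0.314

S_xy = nΣxy − ΣxΣy = 9·(-133) − 48·(-13) = -1197 − (-624) = -573
S_xx = nΣx² − (Σx)² = 9·272 − 48² = 2448 − 2304 = 144
S_yy = nΣy² − (Σy)² = 9·18217 − (-13)² = 163953 − 169 = 163784
r = S_xy / √(S_xx·S_yy) = -573 / √(144·163784) = -573 / √23584896 = -573 / 4856.4283 = -0.1180
t = r·√(n−2)/√(1−r²) = -0.1180·√7 / √(1−0.013924) = -0.312199 / 0.993014 = -0.314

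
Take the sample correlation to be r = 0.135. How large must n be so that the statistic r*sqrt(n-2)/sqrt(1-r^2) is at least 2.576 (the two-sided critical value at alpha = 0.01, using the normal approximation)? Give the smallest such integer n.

Need r·√(n−2)/√(1−r²) ≥ 2.576
√(n−2) ≥ 2.576·√(1−0.018225) / 0.135 = 2.576·0.990846 / 0.135 = 18.9068
n−2 ≥ 357.4671  ⇒  n ≥ 359.4671
Smallest integer n = 360

360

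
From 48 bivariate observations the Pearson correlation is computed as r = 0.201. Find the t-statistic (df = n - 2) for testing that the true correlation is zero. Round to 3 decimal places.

1.392

1 − r² = 1 − 0.040401 = 0.959599;  √(1−r²) = 0.979591
√(n−2) = √46 = 6.782330
t = r·√(n−2)/√(1−r²) = 0.201 · 6.782330 / 0.979591 = 1.392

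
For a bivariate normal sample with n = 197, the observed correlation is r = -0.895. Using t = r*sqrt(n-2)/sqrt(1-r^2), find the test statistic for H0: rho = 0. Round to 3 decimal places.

t = r·√(n−2) / √(1−r²) with r = -0.895, n = 197
  = -0.895·√195 / √(1 − 0.801025)
  = -0.895·13.964240 / 0.446066
  = -12.497995 / 0.446066 = -28.018

-28.018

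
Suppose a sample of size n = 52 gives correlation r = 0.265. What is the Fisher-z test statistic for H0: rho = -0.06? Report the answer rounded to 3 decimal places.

Fisher z: atanh(0.265) = 0.271478, atanh(-0.06) = -0.060072
z = (z_r − z_0)·√(n−3) = (0.271478 − (-0.060072))·√49 = 0.331550 · 7.000000 = 2.321

2.321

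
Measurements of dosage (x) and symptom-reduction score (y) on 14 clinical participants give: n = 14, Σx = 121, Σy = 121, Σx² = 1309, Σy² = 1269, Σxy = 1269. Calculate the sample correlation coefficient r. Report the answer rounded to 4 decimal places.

0.9209

S_xy = nΣxy − ΣxΣy = 14·1269 − 121·121 = 17766 − 14641 = 3125
S_xx = nΣx² − (Σx)² = 14·1309 − 121² = 18326 − 14641 = 3685
S_yy = nΣy² − (Σy)² = 14·1269 − 121² = 17766 − 14641 = 3125
r = S_xy / √(S_xx·S_yy) = 3125 / √(3685·3125) = 3125 / √11515625 = 3125 / 3393.4680 = 0.9209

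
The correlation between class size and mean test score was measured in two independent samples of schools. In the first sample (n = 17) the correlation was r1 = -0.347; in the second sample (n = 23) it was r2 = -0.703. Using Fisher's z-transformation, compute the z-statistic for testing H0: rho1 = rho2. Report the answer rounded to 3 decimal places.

z1 = atanh(-0.347) = -0.362029,  z2 = atanh(-0.703) = -0.873207
SE = √(1/(n1−3) + 1/(n2−3)) = √(1/14 + 1/20) = √(0.0714286 + 0.0500000) = √0.1214286 = 0.348466
z = (z1 − z2)/SE = (-0.362029 − (-0.873207)) / 0.348466 = 0.511178 / 0.348466 = 1.467

1.467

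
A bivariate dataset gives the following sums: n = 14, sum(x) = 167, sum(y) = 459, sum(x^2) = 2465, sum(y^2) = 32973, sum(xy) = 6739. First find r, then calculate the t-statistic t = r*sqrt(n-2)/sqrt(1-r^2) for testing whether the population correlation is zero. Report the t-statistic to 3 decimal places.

1.669

S_xy = nΣxy − ΣxΣy = 14·6739 − 167·459 = 94346 − 76653 = 17693
S_xx = nΣx² − (Σx)² = 14·2465 − 167² = 34510 − 27889 = 6621
S_yy = nΣy² − (Σy)² = 14·32973 − 459² = 461622 − 210681 = 250941
r = S_xy / √(S_xx·S_yy) = 17693 / √(6621·250941) = 17693 / √1661480361 = 17693 / 40761.2605 = 0.4341
t = r·√(n−2)/√(1−r²) = 0.4341·√12 / √(1−0.188443) = 1.503767 / 0.900865 = 1.669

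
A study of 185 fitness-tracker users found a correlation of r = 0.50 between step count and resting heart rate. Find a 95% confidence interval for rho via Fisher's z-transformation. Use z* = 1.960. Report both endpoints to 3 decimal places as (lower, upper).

(0.383, 0.601)

Fisher z: z_r = atanh(r) = ½·ln((1+0.50)/(1−0.50)) = 0.549306
SE(z) = 1/√(n−3) = 1/√182 = 0.074125
95% ⇒ z* = 1.960; margin = 1.960·0.074125 = 0.145285
CI on z-scale: (0.404021, 0.694591)
Back-transform: tanh(0.404021) = 0.383384, tanh(0.694591) = 0.600923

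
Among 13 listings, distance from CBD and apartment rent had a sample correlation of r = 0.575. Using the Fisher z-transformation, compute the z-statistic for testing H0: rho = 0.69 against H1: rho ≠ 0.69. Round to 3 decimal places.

z_r = atanh(0.575) = 0.654961,  z_0 = atanh(0.69) = 0.847956
SE = 1/√(n−3) = 1/√10 = 0.316228
z = (z_r − z_0)/SE = (0.654961 − 0.847956) / 0.316228 = -0.192995 / 0.316228 = -0.610

-0.610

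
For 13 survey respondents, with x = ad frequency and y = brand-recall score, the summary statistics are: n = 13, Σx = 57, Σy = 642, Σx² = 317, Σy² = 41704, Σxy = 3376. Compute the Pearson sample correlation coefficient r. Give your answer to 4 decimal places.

0.6851

S_xy = nΣxy − ΣxΣy = 13·3376 − 57·642 = 43888 − 36594 = 7294
S_xx = nΣx² − (Σx)² = 13·317 − 57² = 4121 − 3249 = 872
S_yy = nΣy² − (Σy)² = 13·41704 − 642² = 542152 − 412164 = 129988
r = S_xy / √(S_xx·S_yy) = 7294 / √(872·129988) = 7294 / √113349536 = 7294 / 10646.5739 = 0.6851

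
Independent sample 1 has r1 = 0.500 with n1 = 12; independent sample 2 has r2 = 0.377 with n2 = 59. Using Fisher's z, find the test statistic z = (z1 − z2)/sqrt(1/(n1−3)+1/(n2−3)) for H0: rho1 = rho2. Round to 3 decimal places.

z1 = atanh(0.500) = 0.549306,  z2 = atanh(0.377) = 0.396558
SE = √(1/(n1−3) + 1/(n2−3)) = √(1/9 + 1/56) = √(0.1111111 + 0.0178571) = √0.1289682 = 0.359121
z = (z1 − z2)/SE = (0.549306 − 0.396558) / 0.359121 = 0.152748 / 0.359121 = 0.425

0.425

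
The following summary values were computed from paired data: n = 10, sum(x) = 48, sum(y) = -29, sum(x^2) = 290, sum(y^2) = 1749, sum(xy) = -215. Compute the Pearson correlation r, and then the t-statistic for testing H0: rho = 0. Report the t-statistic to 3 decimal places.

S_xy = nΣxy − ΣxΣy = 10·(-215) − 48·(-29) = -2150 − (-1392) = -758
S_xx = nΣx² − (Σx)² = 10·290 − 48² = 2900 − 2304 = 596
S_yy = nΣy² − (Σy)² = 10·1749 − (-29)² = 17490 − 841 = 16649
r = S_xy / √(S_xx·S_yy) = -758 / √(596·16649) = -758 / √9922804 = -758 / 3150.0483 = -0.2406
t = r·√(n−2)/√(1−r²) = -0.2406·√8 / √(1−0.057888) = -0.680520 / 0.970625 = -0.701

-0.701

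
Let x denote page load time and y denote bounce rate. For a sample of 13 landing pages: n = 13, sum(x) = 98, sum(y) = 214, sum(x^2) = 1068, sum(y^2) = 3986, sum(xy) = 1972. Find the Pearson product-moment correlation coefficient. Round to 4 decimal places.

S_xy = nΣxy − ΣxΣy = 13·1972 − 98·214 = 25636 − 20972 = 4664
S_xx = nΣx² − (Σx)² = 13·1068 − 98² = 13884 − 9604 = 4280
S_yy = nΣy² − (Σy)² = 13·3986 − 214² = 51818 − 45796 = 6022
r = S_xy / √(S_xx·S_yy) = 4664 / √(4280·6022) = 4664 / √25774160 = 4664 / 5076.8258 = 0.9187

0.9187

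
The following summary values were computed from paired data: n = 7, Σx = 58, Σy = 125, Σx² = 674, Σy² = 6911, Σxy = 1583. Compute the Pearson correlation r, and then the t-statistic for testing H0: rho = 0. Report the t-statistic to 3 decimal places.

1.573

S_xy = nΣxy − ΣxΣy = 7·1583 − 58·125 = 11081 − 7250 = 3831
S_xx = nΣx² − (Σx)² = 7·674 − 58² = 4718 − 3364 = 1354
S_yy = nΣy² − (Σy)² = 7·6911 − 125² = 48377 − 15625 = 32752
r = S_xy / √(S_xx·S_yy) = 3831 / √(1354·32752) = 3831 / √44346208 = 3831 / 6659.2949 = 0.5753
t = r·√(n−2)/√(1−r²) = 0.5753·√5 / √(1−0.330970) = 1.286410 / 0.817943 = 1.573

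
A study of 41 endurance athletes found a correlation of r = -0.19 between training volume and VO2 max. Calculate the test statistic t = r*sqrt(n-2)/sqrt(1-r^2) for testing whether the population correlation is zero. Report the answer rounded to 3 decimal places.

t = r·√(n−2) / √(1−r²) with r = -0.19, n = 41
  = -0.19·√39 / √(1 − 0.0361)
  = -0.19·6.244998 / 0.981784
  = -1.186550 / 0.981784 = -1.209

-1.209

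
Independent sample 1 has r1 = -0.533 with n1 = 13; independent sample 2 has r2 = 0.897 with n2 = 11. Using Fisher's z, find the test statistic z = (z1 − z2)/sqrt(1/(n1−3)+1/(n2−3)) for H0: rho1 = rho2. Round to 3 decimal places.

z1 = atanh(-0.533) = -0.594326,  z2 = atanh(0.897) = 1.456650
SE = √(1/(n1−3) + 1/(n2−3)) = √(1/10 + 1/8) = √(0.1000000 + 0.1250000) = √0.2250000 = 0.474342
z = (z1 − z2)/SE = (-0.594326 − 1.456650) / 0.474342 = -2.050976 / 0.474342 = -4.324

-4.324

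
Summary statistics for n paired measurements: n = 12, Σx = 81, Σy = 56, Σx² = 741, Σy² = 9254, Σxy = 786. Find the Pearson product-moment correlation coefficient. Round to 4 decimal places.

0.3087

Numerator: nΣxy − (Σx)(Σy) = 12·786 − (81)(56) = 4896
Denominator: √[(nΣx²−(Σx)²)(nΣy²−(Σy)²)]
  nΣx²−(Σx)² = 12·741 − 6561 = 2331;  nΣy²−(Σy)² = 12·9254 − 3136 = 107912
  √(2331·107912) = √251542872 = 15860.1032
r = 4896 / 15860.1032 = 0.3087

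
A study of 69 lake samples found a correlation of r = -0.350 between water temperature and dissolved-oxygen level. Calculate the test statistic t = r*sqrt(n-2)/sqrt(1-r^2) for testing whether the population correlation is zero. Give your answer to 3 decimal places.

-3.058

1 − r² = 1 − 0.122500 = 0.877500;  √(1−r²) = 0.936750
√(n−2) = √67 = 8.185353
t = r·√(n−2)/√(1−r²) = -0.350 · 8.185353 / 0.936750 = -3.058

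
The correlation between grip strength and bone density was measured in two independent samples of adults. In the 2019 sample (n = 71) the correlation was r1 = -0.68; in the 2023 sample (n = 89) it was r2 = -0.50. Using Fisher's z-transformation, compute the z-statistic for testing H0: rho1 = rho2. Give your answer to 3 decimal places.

Fisher z-transforms: z1 = atanh(-0.68) = -0.829114, z2 = atanh(-0.50) = -0.549306; difference d = -0.279808
Var(d) = 1/68 + 1/86 = 0.0147059 + 0.0116279 = 0.0263338
z = d/√Var(d) = -0.279808 / √0.0263338 = -0.279808 / 0.162277 = -1.724

-1.724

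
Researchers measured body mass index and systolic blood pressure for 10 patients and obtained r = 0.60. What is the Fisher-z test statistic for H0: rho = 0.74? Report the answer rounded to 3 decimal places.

-0.681

z_r = atanh(0.60) = 0.693147,  z_0 = atanh(0.74) = 0.950479
SE = 1/√(n−3) = 1/√7 = 0.377964
z = (z_r − z_0)/SE = (0.693147 − 0.950479) / 0.377964 = -0.257332 / 0.377964 = -0.681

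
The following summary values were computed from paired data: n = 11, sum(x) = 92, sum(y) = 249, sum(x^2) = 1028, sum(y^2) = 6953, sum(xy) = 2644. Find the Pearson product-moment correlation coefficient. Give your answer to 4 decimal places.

S_xy = nΣxy − ΣxΣy = 11·2644 − 92·249 = 29084 − 22908 = 6176
S_xx = nΣx² − (Σx)² = 11·1028 − 92² = 11308 − 8464 = 2844
S_yy = nΣy² − (Σy)² = 11·6953 − 249² = 76483 − 62001 = 14482
r = S_xy / √(S_xx·S_yy) = 6176 / √(2844·14482) = 6176 / √41186808 = 6176 / 6417.6949 = 0.9623

0.9623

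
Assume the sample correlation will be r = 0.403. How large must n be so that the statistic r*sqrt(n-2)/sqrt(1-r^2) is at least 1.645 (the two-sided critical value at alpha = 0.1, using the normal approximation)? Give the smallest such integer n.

16

r√(n−2)/√(1−r²) ≥ 1.645  ⇔  n−2 ≥ (1.645)²·(1−r²)/r²
(1−r²)/r² = (1−0.162409)/0.162409 = 5.1573
n ≥ 2 + 2.706025·5.1573 = 2 + 13.9558 = 15.9558
⌈15.9558⌉ = 16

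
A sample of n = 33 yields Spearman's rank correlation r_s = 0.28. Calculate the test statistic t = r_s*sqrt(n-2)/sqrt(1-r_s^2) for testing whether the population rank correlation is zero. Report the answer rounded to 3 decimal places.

1 − r_s² = 1 − 0.0784 = 0.9216;  √(1−r_s²) = 0.960000
√(n−2) = √31 = 5.567764
t = r_s·√(n−2)/√(1−r_s²) = 0.28 · 5.567764 / 0.960000 = 1.624

1.624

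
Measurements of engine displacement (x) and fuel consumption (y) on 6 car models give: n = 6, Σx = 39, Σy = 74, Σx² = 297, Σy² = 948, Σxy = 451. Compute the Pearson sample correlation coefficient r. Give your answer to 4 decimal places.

-0.7652

S_xy = nΣxy − ΣxΣy = 6·451 − 39·74 = 2706 − 2886 = -180
S_xx = nΣx² − (Σx)² = 6·297 − 39² = 1782 − 1521 = 261
S_yy = nΣy² − (Σy)² = 6·948 − 74² = 5688 − 5476 = 212
r = S_xy / √(S_xx·S_yy) = -180 / √(261·212) = -180 / √55332 = -180 / 235.2275 = -0.7652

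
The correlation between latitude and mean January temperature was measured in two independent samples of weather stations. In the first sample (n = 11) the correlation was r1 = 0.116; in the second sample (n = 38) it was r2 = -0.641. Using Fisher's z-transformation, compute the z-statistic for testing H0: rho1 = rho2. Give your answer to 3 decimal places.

z1 = atanh(0.116) = 0.116525,  z2 = atanh(-0.641) = -0.759869
SE = √(1/(n1−3) + 1/(n2−3)) = √(1/8 + 1/35) = √(0.1250000 + 0.0285714) = √0.1535714 = 0.391882
z = (z1 − z2)/SE = (0.116525 − (-0.759869)) / 0.391882 = 0.876394 / 0.391882 = 2.236

2.236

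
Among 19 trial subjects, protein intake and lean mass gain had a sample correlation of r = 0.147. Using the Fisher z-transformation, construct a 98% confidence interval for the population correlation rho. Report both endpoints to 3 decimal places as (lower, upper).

z_r = atanh(0.147) = 0.148073;  SE = 1/√(n−3) = 1/√16 = 0.250000
z-limits: 0.148073 ± 2.326·0.250000 = 0.148073 ± 0.581500 = [-0.433427, 0.729573]
ρ-limits: (tanh -0.433427, tanh 0.729573) = (-0.408, 0.623)

(-0.408, 0.623)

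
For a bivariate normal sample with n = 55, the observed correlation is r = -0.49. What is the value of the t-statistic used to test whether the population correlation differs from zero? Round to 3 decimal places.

1 − r² = 1 − 0.2401 = 0.7599;  √(1−r²) = 0.871722
√(n−2) = √53 = 7.280110
t = r·√(n−2)/√(1−r²) = -0.49 · 7.280110 / 0.871722 = -4.092

-4.092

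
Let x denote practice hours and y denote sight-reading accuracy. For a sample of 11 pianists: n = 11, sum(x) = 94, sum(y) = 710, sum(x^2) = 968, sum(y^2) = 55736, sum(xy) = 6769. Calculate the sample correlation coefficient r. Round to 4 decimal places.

Numerator: nΣxy − (Σx)(Σy) = 11·6769 − (94)(710) = 7719
Denominator: √[(nΣx²−(Σx)²)(nΣy²−(Σy)²)]
  nΣx²−(Σx)² = 11·968 − 8836 = 1812;  nΣy²−(Σy)² = 11·55736 − 504100 = 108996
  √(1812·108996) = √197500752 = 14053.4961
r = 7719 / 14053.4961 = 0.5493

0.5493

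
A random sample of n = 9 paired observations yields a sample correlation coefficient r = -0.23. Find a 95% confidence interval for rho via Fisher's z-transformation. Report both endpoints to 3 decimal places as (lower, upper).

z_r = atanh(-0.23) = -0.234189;  SE = 1/√(n−3) = 1/√6 = 0.408248
z-limits: -0.234189 ± 1.960·0.408248 = -0.234189 ± 0.800166 = [-1.034355, 0.565977]
ρ-limits: (tanh -1.034355, tanh 0.565977) = (-0.776, 0.512)

(-0.776, 0.512)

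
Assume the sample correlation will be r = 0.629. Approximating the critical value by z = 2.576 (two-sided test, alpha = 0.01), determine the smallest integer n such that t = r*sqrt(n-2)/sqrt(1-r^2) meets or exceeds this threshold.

r√(n−2)/√(1−r²) ≥ 2.576  ⇔  n−2 ≥ (2.576)²·(1−r²)/r²
(1−r²)/r² = (1−0.395641)/0.395641 = 1.5275
n ≥ 2 + 6.635776·1.5275 = 2 + 10.1361 = 12.1361
⌈12.1361⌉ = 13

13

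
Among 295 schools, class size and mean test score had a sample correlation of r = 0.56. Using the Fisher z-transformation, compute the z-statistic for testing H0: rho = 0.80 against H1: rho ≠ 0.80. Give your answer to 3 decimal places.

z_r = atanh(0.56) = 0.632833,  z_0 = atanh(0.80) = 1.098612
SE = 1/√(n−3) = 1/√292 = 0.058521
z = (z_r − z_0)/SE = (0.632833 − 1.098612) / 0.058521 = -0.465779 / 0.058521 = -7.959

-7.959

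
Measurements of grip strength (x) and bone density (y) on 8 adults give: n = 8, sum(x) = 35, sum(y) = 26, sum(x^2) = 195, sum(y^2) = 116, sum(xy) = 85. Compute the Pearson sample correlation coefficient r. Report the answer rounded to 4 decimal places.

-0.7916

Numerator: nΣxy − (Σx)(Σy) = 8·85 − (35)(26) = -230
Denominator: √[(nΣx²−(Σx)²)(nΣy²−(Σy)²)]
  nΣx²−(Σx)² = 8·195 − 1225 = 335;  nΣy²−(Σy)² = 8·116 − 676 = 252
  √(335·252) = √84420 = 290.5512
r = -230 / 290.5512 = -0.7916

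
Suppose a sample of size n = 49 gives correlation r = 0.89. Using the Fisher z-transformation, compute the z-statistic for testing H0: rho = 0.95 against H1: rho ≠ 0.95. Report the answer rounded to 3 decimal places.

Fisher z: atanh(0.89) = 1.421926, atanh(0.95) = 1.831781
z = (z_r − z_0)·√(n−3) = (1.421926 − 1.831781)·√46 = -0.409855 · 6.782330 = -2.780

-2.780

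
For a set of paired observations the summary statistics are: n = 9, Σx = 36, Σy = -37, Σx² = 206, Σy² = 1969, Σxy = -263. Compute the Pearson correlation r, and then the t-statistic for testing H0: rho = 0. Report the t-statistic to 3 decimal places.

-0.965

S_xy = nΣxy − ΣxΣy = 9·(-263) − 36·(-37) = -2367 − (-1332) = -1035
S_xx = nΣx² − (Σx)² = 9·206 − 36² = 1854 − 1296 = 558
S_yy = nΣy² − (Σy)² = 9·1969 − (-37)² = 17721 − 1369 = 16352
r = S_xy / √(S_xx·S_yy) = -1035 / √(558·16352) = -1035 / √9124416 = -1035 / 3020.6648 = -0.3426
t = r·√(n−2)/√(1−r²) = -0.3426·√7 / √(1−0.117375) = -0.906434 / 0.939481 = -0.965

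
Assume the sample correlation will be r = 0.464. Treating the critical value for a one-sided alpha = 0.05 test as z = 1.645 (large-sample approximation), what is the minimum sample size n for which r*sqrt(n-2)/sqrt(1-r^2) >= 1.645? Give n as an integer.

Need r·√(n−2)/√(1−r²) ≥ 1.645
√(n−2) ≥ 1.645·√(1−0.215296) / 0.464 = 1.645·0.885835 / 0.464 = 3.1405
n−2 ≥ 9.8627  ⇒  n ≥ 11.8627
Smallest integer n = 12

12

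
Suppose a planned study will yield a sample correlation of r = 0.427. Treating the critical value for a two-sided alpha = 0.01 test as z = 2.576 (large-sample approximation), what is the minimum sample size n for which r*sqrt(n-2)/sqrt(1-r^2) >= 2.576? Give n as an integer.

Need r·√(n−2)/√(1−r²) ≥ 2.576
√(n−2) ≥ 2.576·√(1−0.182329) / 0.427 = 2.576·0.904252 / 0.427 = 5.4552
n−2 ≥ 29.7592  ⇒  n ≥ 31.7592
Smallest integer n = 32

32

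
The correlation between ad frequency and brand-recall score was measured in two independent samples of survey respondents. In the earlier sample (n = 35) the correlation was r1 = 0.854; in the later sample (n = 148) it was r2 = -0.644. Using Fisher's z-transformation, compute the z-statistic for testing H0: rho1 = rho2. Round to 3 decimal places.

z1 = atanh(0.854) = 1.270747,  z2 = atanh(-0.644) = -0.764978
SE = √(1/(n1−3) + 1/(n2−3)) = √(1/32 + 1/145) = √(0.0312500 + 0.0068966) = √0.0381466 = 0.195312
z = (z1 − z2)/SE = (1.270747 − (-0.764978)) / 0.195312 = 2.035725 / 0.195312 = 10.423

10.423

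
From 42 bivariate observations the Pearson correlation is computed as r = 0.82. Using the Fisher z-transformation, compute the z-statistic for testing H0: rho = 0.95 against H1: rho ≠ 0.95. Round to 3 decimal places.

z_r = atanh(0.82) = 1.156817,  z_0 = atanh(0.95) = 1.831781
SE = 1/√(n−3) = 1/√39 = 0.160128
z = (z_r − z_0)/SE = (1.156817 − 1.831781) / 0.160128 = -0.674964 / 0.160128 = -4.215

-4.215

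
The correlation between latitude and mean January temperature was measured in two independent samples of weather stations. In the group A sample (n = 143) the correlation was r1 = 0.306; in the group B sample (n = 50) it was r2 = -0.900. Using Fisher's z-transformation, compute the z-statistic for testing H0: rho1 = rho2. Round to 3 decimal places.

Fisher z-transforms: z1 = atanh(0.306) = 0.316126, z2 = atanh(-0.900) = -1.472219; difference d = 1.788345
Var(d) = 1/140 + 1/47 = 0.0071429 + 0.0212766 = 0.0284195
z = d/√Var(d) = 1.788345 / √0.0284195 = 1.788345 / 0.168581 = 10.608

10.608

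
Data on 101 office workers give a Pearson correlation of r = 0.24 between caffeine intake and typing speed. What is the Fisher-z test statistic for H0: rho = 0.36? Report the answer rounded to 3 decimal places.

Fisher z: atanh(0.24) = 0.244774, atanh(0.36) = 0.376886
z = (z_r − z_0)·√(n−3) = (0.244774 − 0.376886)·√98 = -0.132112 · 9.899495 = -1.308

-1.308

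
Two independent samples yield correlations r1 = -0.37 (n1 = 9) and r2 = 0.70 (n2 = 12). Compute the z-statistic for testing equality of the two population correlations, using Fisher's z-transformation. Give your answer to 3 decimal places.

Fisher z-transforms: z1 = atanh(-0.37) = -0.388423, z2 = atanh(0.70) = 0.867301; difference d = -1.255724
Var(d) = 1/6 + 1/9 = 0.1666667 + 0.1111111 = 0.2777778
z = d/√Var(d) = -1.255724 / √0.2777778 = -1.255724 / 0.527046 = -2.383

-2.383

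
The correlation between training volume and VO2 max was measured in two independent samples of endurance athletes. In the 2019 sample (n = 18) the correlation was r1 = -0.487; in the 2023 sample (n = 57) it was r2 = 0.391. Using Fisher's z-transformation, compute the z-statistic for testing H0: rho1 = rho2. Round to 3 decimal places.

-3.238

z1 = atanh(-0.487) = -0.532120,  z2 = atanh(0.391) = 0.412980
SE = √(1/(n1−3) + 1/(n2−3)) = √(1/15 + 1/54) = √(0.0666667 + 0.0185185) = √0.0851852 = 0.291865
z = (z1 − z2)/SE = (-0.532120 − 0.412980) / 0.291865 = -0.945100 / 0.291865 = -3.238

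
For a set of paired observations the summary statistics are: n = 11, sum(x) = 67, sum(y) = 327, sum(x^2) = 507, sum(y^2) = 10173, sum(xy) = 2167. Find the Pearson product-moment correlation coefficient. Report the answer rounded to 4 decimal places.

0.8288

S_xy = nΣxy − ΣxΣy = 11·2167 − 67·327 = 23837 − 21909 = 1928
S_xx = nΣx² − (Σx)² = 11·507 − 67² = 5577 − 4489 = 1088
S_yy = nΣy² − (Σy)² = 11·10173 − 327² = 111903 − 106929 = 4974
r = S_xy / √(S_xx·S_yy) = 1928 / √(1088·4974) = 1928 / √5411712 = 1928 / 2326.3087 = 0.8288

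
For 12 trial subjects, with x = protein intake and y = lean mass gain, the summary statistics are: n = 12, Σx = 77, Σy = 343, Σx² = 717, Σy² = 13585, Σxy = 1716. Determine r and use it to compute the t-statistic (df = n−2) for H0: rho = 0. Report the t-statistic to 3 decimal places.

-1.967

Numerator: nΣxy − (Σx)(Σy) = 12·1716 − (77)(343) = -5819
Denominator: √[(nΣx²−(Σx)²)(nΣy²−(Σy)²)]
  nΣx²−(Σx)² = 12·717 − 5929 = 2675;  nΣy²−(Σy)² = 12·13585 − 117649 = 45371
  √(2675·45371) = √121367425 = 11016.6885
r = -5819 / 11016.6885 = -0.5282
t = r·√(n−2)/√(1−r²) = -0.5282·√10 / √(1−0.278995) = -1.670315 / 0.849120 = -1.967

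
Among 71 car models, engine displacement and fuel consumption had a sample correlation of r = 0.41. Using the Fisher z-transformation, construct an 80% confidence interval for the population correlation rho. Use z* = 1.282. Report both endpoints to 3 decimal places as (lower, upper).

(0.273, 0.531)

z_r = atanh(0.41) = 0.435611;  SE = 1/√(n−3) = 1/√68 = 0.121268
z-limits: 0.435611 ± 1.282·0.121268 = 0.435611 ± 0.155466 = [0.280145, 0.591077]
ρ-limits: (tanh 0.280145, tanh 0.591077) = (0.273, 0.531)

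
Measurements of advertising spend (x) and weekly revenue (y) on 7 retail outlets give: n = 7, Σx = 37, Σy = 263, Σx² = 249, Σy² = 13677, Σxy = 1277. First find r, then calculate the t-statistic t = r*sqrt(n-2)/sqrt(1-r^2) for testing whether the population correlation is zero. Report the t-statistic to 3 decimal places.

-0.580

S_xy = nΣxy − ΣxΣy = 7·1277 − 37·263 = 8939 − 9731 = -792
S_xx = nΣx² − (Σx)² = 7·249 − 37² = 1743 − 1369 = 374
S_yy = nΣy² − (Σy)² = 7·13677 − 263² = 95739 − 69169 = 26570
r = S_xy / √(S_xx·S_yy) = -792 / √(374·26570) = -792 / √9937180 = -792 / 3152.3293 = -0.2512
t = r·√(n−2)/√(1−r²) = -0.2512·√5 / √(1−0.063101) = -0.561700 / 0.967935 = -0.580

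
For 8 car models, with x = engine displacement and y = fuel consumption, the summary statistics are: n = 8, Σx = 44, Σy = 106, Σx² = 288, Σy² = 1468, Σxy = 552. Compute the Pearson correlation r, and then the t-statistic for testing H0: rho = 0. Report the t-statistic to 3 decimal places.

-1.715

Numerator: nΣxy − (Σx)(Σy) = 8·552 − (44)(106) = -248
Denominator: √[(nΣx²−(Σx)²)(nΣy²−(Σy)²)]
  nΣx²−(Σx)² = 8·288 − 1936 = 368;  nΣy²−(Σy)² = 8·1468 − 11236 = 508
  √(368·508) = √186944 = 432.3702
r = -248 / 432.3702 = -0.5736
t = r·√(n−2)/√(1−r²) = -0.5736·√6 / √(1−0.329017) = -1.405027 / 0.819136 = -1.715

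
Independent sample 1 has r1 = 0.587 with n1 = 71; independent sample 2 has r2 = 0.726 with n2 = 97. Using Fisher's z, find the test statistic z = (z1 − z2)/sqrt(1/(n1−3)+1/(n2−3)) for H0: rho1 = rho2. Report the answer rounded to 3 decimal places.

-1.552

Fisher z-transforms: z1 = atanh(0.587) = 0.673077, z2 = atanh(0.726) = 0.920217; difference d = -0.247140
Var(d) = 1/68 + 1/94 = 0.0147059 + 0.0106383 = 0.0253442
z = d/√Var(d) = -0.247140 / √0.0253442 = -0.247140 / 0.159199 = -1.552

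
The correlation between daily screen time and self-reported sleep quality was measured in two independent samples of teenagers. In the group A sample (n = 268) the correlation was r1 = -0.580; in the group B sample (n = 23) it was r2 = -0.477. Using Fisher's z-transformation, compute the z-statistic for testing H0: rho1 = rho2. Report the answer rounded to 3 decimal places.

-0.618

z1 = atanh(-0.580) = -0.662463,  z2 = atanh(-0.477) = -0.519093
SE = √(1/(n1−3) + 1/(n2−3)) = √(1/265 + 1/20) = √(0.0037736 + 0.0500000) = √0.0537736 = 0.231891
z = (z1 − z2)/SE = (-0.662463 − (-0.519093)) / 0.231891 = -0.143370 / 0.231891 = -0.618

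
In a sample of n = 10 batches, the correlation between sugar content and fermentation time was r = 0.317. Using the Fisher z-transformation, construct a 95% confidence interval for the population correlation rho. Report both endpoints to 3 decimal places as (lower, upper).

Fisher z: z_r = atanh(r) = ½·ln((1+0.317)/(1−0.317)) = 0.328308
SE(z) = 1/√(n−3) = 1/√7 = 0.377964
95% ⇒ z* = 1.960; margin = 1.960·0.377964 = 0.740809
CI on z-scale: (-0.412501, 1.069117)
Back-transform: tanh(-0.412501) = -0.390594, tanh(1.069117) = 0.789128

(-0.391, 0.789)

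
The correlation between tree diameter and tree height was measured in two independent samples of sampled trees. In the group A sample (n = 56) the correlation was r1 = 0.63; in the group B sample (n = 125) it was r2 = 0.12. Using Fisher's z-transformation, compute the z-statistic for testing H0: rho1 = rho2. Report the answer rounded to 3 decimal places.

z1 = atanh(0.63) = 0.741416,  z2 = atanh(0.12) = 0.120581
SE = √(1/(n1−3) + 1/(n2−3)) = √(1/53 + 1/122) = √(0.0188679 + 0.0081967) = √0.0270646 = 0.164513
z = (z1 − z2)/SE = (0.741416 − 0.120581) / 0.164513 = 0.620835 / 0.164513 = 3.774

3.774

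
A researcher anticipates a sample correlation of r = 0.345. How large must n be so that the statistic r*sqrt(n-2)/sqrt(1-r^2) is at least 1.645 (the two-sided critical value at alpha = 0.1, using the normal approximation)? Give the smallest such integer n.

23

Need r·√(n−2)/√(1−r²) ≥ 1.645
√(n−2) ≥ 1.645·√(1−0.119025) / 0.345 = 1.645·0.938603 / 0.345 = 4.4754
n−2 ≥ 20.0292  ⇒  n ≥ 22.0292
Smallest integer n = 23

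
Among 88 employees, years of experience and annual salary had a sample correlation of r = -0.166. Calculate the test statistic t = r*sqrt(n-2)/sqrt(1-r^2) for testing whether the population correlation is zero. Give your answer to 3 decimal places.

t = r·√(n−2) / √(1−r²) with r = -0.166, n = 88
  = -0.166·√86 / √(1 − 0.027556)
  = -0.166·9.273618 / 0.986126
  = -1.539421 / 0.986126 = -1.561

-1.561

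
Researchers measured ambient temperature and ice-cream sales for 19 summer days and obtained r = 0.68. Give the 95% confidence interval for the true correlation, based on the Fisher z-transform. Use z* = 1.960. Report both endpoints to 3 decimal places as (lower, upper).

Fisher z: z_r = atanh(r) = ½·ln((1+0.68)/(1−0.68)) = 0.829114
SE(z) = 1/√(n−3) = 1/√16 = 0.250000
95% ⇒ z* = 1.960; margin = 1.960·0.250000 = 0.490000
CI on z-scale: (0.339114, 1.319114)
Back-transform: tanh(0.339114) = 0.326686, tanh(1.319114) = 0.866563

(0.327, 0.867)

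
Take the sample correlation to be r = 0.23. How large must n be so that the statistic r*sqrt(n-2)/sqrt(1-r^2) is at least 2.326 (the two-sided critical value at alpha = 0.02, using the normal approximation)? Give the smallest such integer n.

r√(n−2)/√(1−r²) ≥ 2.326  ⇔  n−2 ≥ (2.326)²·(1−r²)/r²
(1−r²)/r² = (1−0.0529)/0.0529 = 17.9036
n ≥ 2 + 5.410276·17.9036 = 2 + 96.8634 = 98.8634
⌈98.8634⌉ = 99

99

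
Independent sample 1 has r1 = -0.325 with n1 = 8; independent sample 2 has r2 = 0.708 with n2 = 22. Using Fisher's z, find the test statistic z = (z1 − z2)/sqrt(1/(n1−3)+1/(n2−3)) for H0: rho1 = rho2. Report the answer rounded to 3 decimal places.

z1 = atanh(-0.325) = -0.337228,  z2 = atanh(0.708) = 0.883162
SE = √(1/(n1−3) + 1/(n2−3)) = √(1/5 + 1/19) = √(0.2000000 + 0.0526316) = √0.2526316 = 0.502625
z = (z1 − z2)/SE = (-0.337228 − 0.883162) / 0.502625 = -1.220390 / 0.502625 = -2.428

-2.428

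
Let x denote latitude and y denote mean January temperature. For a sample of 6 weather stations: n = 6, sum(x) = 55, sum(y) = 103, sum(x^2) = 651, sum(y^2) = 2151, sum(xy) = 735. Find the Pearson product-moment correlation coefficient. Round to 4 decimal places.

-0.8822

S_xy = nΣxy − ΣxΣy = 6·735 − 55·103 = 4410 − 5665 = -1255
S_xx = nΣx² − (Σx)² = 6·651 − 55² = 3906 − 3025 = 881
S_yy = nΣy² − (Σy)² = 6·2151 − 103² = 12906 − 10609 = 2297
r = S_xy / √(S_xx·S_yy) = -1255 / √(881·2297) = -1255 / √2023657 = -1255 / 1422.5530 = -0.8822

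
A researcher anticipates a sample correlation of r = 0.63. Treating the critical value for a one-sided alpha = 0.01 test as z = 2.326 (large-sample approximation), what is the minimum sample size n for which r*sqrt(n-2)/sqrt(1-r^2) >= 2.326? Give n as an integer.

r√(n−2)/√(1−r²) ≥ 2.326  ⇔  n−2 ≥ (2.326)²·(1−r²)/r²
(1−r²)/r² = (1−0.3969)/0.3969 = 1.5195
n ≥ 2 + 5.410276·1.5195 = 2 + 8.2209 = 10.2209
⌈10.2209⌉ = 11

11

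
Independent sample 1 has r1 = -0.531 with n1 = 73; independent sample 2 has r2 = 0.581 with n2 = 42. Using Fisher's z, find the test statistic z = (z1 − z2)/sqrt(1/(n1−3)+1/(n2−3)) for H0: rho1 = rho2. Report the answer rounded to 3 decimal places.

Fisher z-transforms: z1 = atanh(-0.531) = -0.591537, z2 = atanh(0.581) = 0.663971; difference d = -1.255508
Var(d) = 1/70 + 1/39 = 0.0142857 + 0.0256410 = 0.0399267
z = d/√Var(d) = -1.255508 / √0.0399267 = -1.255508 / 0.199817 = -6.283

-6.283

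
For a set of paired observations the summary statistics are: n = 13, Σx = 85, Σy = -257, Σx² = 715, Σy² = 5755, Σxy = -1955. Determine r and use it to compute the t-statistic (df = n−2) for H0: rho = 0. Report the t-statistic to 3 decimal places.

-5.095

S_xy = nΣxy − ΣxΣy = 13·(-1955) − 85·(-257) = -25415 − (-21845) = -3570
S_xx = nΣx² − (Σx)² = 13·715 − 85² = 9295 − 7225 = 2070
S_yy = nΣy² − (Σy)² = 13·5755 − (-257)² = 74815 − 66049 = 8766
r = S_xy / √(S_xx·S_yy) = -3570 / √(2070·8766) = -3570 / √18145620 = -3570 / 4259.7676 = -0.8381
t = r·√(n−2)/√(1−r²) = -0.8381·√11 / √(1−0.702412) = -2.779663 / 0.545516 = -5.095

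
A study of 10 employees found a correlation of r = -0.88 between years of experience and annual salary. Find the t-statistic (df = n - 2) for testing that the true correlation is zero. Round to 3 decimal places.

-5.240

t = r·√(n−2) / √(1−r²) with r = -0.88, n = 10
  = -0.88·√8 / √(1 − 0.7744)
  = -0.88·2.828427 / 0.474974
  = -2.489016 / 0.474974 = -5.240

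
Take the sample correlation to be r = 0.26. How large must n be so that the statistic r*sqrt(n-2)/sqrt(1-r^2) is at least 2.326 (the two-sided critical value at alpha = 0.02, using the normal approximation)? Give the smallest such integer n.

r√(n−2)/√(1−r²) ≥ 2.326  ⇔  n−2 ≥ (2.326)²·(1−r²)/r²
(1−r²)/r² = (1−0.0676)/0.0676 = 13.7929
n ≥ 2 + 5.410276·13.7929 = 2 + 74.6234 = 76.6234
⌈76.6234⌉ = 77

77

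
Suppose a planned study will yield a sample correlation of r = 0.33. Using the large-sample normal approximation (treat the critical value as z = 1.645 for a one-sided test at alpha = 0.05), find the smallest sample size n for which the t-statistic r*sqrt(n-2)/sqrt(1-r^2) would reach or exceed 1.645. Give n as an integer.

25

r√(n−2)/√(1−r²) ≥ 1.645  ⇔  n−2 ≥ (1.645)²·(1−r²)/r²
(1−r²)/r² = (1−0.1089)/0.1089 = 8.1827
n ≥ 2 + 2.706025·8.1827 = 2 + 22.1426 = 24.1426
⌈24.1426⌉ = 25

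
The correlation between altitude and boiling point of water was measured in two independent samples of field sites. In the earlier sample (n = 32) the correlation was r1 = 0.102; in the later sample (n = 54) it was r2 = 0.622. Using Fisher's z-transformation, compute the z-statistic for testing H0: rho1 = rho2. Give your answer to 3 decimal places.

z1 = atanh(0.102) = 0.102356,  z2 = atanh(0.622) = 0.728261
SE = √(1/(n1−3) + 1/(n2−3)) = √(1/29 + 1/51) = √(0.0344828 + 0.0196078) = √0.0540906 = 0.232574
z = (z1 − z2)/SE = (0.102356 − 0.728261) / 0.232574 = -0.625905 / 0.232574 = -2.691

-2.691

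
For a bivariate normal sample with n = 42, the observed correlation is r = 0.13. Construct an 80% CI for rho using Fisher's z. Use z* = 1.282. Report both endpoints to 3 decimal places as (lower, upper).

z_r = atanh(0.13) = 0.130740;  SE = 1/√(n−3) = 1/√39 = 0.160128
z-limits: 0.130740 ± 1.282·0.160128 = 0.130740 ± 0.205284 = [-0.074544, 0.336024]
ρ-limits: (tanh -0.074544, tanh 0.336024) = (-0.074, 0.324)

(-0.074, 0.324)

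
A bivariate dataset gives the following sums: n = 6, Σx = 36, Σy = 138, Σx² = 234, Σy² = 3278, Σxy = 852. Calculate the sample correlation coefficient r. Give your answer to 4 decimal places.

0.5547

Numerator: nΣxy − (Σx)(Σy) = 6·852 − (36)(138) = 144
Denominator: √[(nΣx²−(Σx)²)(nΣy²−(Σy)²)]
  nΣx²−(Σx)² = 6·234 − 1296 = 108;  nΣy²−(Σy)² = 6·3278 − 19044 = 624
  √(108·624) = √67392 = 259.5997
r = 144 / 259.5997 = 0.5547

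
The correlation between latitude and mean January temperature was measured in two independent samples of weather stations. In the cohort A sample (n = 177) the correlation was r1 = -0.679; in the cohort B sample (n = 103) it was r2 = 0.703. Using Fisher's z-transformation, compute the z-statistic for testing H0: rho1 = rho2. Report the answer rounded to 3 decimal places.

z1 = atanh(-0.679) = -0.827256,  z2 = atanh(0.703) = 0.873207
SE = √(1/(n1−3) + 1/(n2−3)) = √(1/174 + 1/100) = √(0.0057471 + 0.0100000) = √0.0157471 = 0.125487
z = (z1 − z2)/SE = (-0.827256 − 0.873207) / 0.125487 = -1.700463 / 0.125487 = -13.551

-13.551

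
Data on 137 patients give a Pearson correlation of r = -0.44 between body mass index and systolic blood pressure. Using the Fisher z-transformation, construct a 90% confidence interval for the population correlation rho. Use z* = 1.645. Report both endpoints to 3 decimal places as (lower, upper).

z_r = atanh(-0.44) = -0.472231;  SE = 1/√(n−3) = 1/√134 = 0.086387
z-limits: -0.472231 ± 1.645·0.086387 = -0.472231 ± 0.142107 = [-0.614338, -0.330124]
ρ-limits: (tanh -0.614338, tanh -0.330124) = (-0.547, -0.319)

(-0.547, -0.319)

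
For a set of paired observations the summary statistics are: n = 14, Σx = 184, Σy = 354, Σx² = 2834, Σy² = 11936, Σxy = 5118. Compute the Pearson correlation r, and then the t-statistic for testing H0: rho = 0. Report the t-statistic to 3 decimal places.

S_xy = nΣxy − ΣxΣy = 14·5118 − 184·354 = 71652 − 65136 = 6516
S_xx = nΣx² − (Σx)² = 14·2834 − 184² = 39676 − 33856 = 5820
S_yy = nΣy² − (Σy)² = 14·11936 − 354² = 167104 − 125316 = 41788
r = S_xy / √(S_xx·S_yy) = 6516 / √(5820·41788) = 6516 / √243206160 = 6516 / 15595.0685 = 0.4178
t = r·√(n−2)/√(1−r²) = 0.4178·√12 / √(1−0.174557) = 1.447302 / 0.908539 = 1.593

1.593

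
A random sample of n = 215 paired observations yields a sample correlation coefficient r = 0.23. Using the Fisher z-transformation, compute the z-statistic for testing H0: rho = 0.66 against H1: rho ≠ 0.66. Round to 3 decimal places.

Fisher z: atanh(0.23) = 0.234189, atanh(0.66) = 0.792814
z = (z_r − z_0)·√(n−3) = (0.234189 − 0.792814)·√212 = -0.558625 · 14.560220 = -8.134

-8.134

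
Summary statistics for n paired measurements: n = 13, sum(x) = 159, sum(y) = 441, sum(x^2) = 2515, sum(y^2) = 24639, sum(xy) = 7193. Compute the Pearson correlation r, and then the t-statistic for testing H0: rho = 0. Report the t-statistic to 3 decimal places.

Numerator: nΣxy − (Σx)(Σy) = 13·7193 − (159)(441) = 23390
Denominator: √[(nΣx²−(Σx)²)(nΣy²−(Σy)²)]
  nΣx²−(Σx)² = 13·2515 − 25281 = 7414;  nΣy²−(Σy)² = 13·24639 − 194481 = 125826
  √(7414·125826) = √932873964 = 30542.9855
r = 23390 / 30542.9855 = 0.7658
t = r·√(n−2)/√(1−r²) = 0.7658·√11 / √(1−0.586450) = 2.539871 / 0.643079 = 3.950

3.950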